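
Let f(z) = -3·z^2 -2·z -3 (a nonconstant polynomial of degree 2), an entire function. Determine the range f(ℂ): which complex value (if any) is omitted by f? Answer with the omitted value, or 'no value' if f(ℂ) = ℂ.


Little Picard bounds the complement of f(ℂ) to at most one point.
For every w ∈ ℂ, the equation p(z) − w = 0 is a nonconstant polynomial in z and hence has at least one root by the fundamental theorem of algebra. So p is surjective onto ℂ, omitting no value.

Omitted value: no value.


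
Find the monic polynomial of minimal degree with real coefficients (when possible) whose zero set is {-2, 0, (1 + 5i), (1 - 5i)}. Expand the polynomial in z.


The polynomial is p(z) = ∏_{α ∈ S} (z − α), where S = {-2, 0, (1 + 5i), (1 - 5i)}.
Expanding the product yields: p(z) = z^4 + 22·z^2 + 52·z.
Note conjugate pairs combine to real quadratics: (z − (1+5i))(z − (1−5i)) = z² − 2z + 26.
The resulting polynomial has degree 4 and real coefficients as required.

p(z) = z^4 + 22·z^2 + 52·z.


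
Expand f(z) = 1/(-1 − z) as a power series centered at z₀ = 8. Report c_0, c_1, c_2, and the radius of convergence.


Let w = z − z₀, so z = z₀ + w.
Then -1 − z = -1 − (z₀ + w) = (-1 − z₀) − w = -9 − w.
f(z) = 1/(-9 − w) = (1/(-9)) · 1/(1 − w/(-9)) = Σ_{n≥0} w^n / (-9)^(n+1).
So c_n = 1/(-9)^(n+1):
  c_0 = 1/(-9)^1 = -1/9.
  c_1 = 1/(-9)^2 = 1/81.
  c_2 = 1/(-9)^3 = -1/729.
The series is valid for |w/d| < 1, i.e. |z − z₀| < |d|.
Radius of convergence: R = |-1 − z₀| = |-9| = 9 (distance from z₀ to the singularity z = -1).

c_0 = -1/9, c_1 = 1/81, c_2 = -1/729; R = 9.


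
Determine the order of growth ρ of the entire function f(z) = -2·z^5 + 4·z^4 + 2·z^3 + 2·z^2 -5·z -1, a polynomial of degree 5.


|f(z)| ≤ Σ|c_k|·r^k = O(r^5) as r → ∞. Polynomial growth is O(e^{r^ε}) for every ε > 0 (since r^5/e^{r^ε} → 0), so ρ ≤ ε for all ε > 0, i.e. ρ = 0. Every nonconstant polynomial has order 0.
Therefore ρ = 0.

Order ρ = 0.


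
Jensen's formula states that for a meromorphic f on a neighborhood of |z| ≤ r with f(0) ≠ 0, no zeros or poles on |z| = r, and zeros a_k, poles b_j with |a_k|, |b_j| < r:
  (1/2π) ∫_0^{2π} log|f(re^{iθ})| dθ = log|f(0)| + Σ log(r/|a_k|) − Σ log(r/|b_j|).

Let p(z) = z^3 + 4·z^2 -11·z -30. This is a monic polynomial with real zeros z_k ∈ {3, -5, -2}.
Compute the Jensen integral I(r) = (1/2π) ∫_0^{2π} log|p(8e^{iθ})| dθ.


Zeros: -5, -2, 3; r = 8.
Inside |z| < r: -5, -2, 3. Outside (|z| ≥ r): ∅.
p(0) = -30, so log|p(0)| = log(30) = 3.4012.
Apply Jensen: I(r) = log|p(0)| + Σ_k log(r/|z_k|), summed over zeros inside |z| < r.
  log(r/|z_k|) for z_k = 3: log(8/3) = 0.9808
  log(r/|z_k|) for z_k = -5: log(8/5) = 0.4700
  log(r/|z_k|) for z_k = -2: log(8/2) = 1.3863
Sum over inside zeros: 2.8371.
I(r) = log|p(0)| + (inside sum) = 3.4012 + 2.8371 = 6.2383.
Closed form (all zeros inside, monic): I(r) = n·log(r) = 3·log(8) = 6.2383. ✓

I(r) ≈ 6.2383.


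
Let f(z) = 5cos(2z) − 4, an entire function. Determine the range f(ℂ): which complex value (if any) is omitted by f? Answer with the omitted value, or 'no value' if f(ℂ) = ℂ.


Little Picard bounds the complement of f(ℂ) to at most one point.
cos is entire and surjective onto ℂ: for every w ∈ ℂ, cos(ζ) = w has a solution ζ ∈ ℂ (e.g., via the complex inverse arccos). With ζ = 2z this gives z = ζ/(2). Then 5·cos(2z) takes every value in 5·ℂ = ℂ, and adding -4 is a bijection of ℂ. So f is surjective and omits no value. (Note: only on the real line is cos bounded by [−1, 1].)

Omitted value: no value.


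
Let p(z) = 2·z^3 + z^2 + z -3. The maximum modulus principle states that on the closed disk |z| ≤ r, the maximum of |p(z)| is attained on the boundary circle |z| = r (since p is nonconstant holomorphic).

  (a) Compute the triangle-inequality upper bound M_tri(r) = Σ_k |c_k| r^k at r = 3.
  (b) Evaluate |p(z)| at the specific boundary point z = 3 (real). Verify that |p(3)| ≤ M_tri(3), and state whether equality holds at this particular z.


Coefficients: c_0 = -3, c_1 = 1, c_2 = 1, c_3 = 2. Radius r = 3.
Part (a). Triangle bound: M_tri(r) = Σ_k |c_k| r^k
  = |-3|·3^0 + |1|·3^1 + |1|·3^2 + |2|·3^3
  = 3 + 3 + 9 + 54 = 69.
This bounds M(r) := max_{|z|=r} |p(z)| from above; equality holds iff all terms c_k z^k can be made to align in phase at a single z on |z|=r.
Part (b). At z = 3 (real, on the circle |z| = r):
  p(3) = (-3)·3^0 + (1)·3^1 + (1)·3^2 + (2)·3^3 = 63.
  |p(3)| = 63.
Check: |p(3)| = 63 ≤ 69 = M_tri(3). ✓ Equality does not hold at z = 3 (the coefficients have mixed signs, so the terms do not all align in phase there).

M_tri(3) = 69; |p(3)| = 63; equality at z=3: no.


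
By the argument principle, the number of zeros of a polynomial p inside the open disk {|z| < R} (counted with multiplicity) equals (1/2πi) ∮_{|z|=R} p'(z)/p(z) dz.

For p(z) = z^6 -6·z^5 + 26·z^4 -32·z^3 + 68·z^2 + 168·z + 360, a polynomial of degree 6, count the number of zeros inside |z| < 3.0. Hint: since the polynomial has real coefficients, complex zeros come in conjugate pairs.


The zeros of p are: (-1 + 1i), (-1 - 1i), (3 + 3i), (3 - 3i), (1 + 3i), (1 - 3i).
Their magnitudes are: 1.414, 1.414, 4.243, 4.243, 3.162, 3.162.
Zeros with |z| < R = 3.0: (-1 + 1i), (-1 - 1i).
Count = 2.
By the argument principle, (1/2πi) ∮_{|z|=R} p'(z)/p(z) dz equals exactly this count.

Number of zeros inside |z| < 3.0: 2.


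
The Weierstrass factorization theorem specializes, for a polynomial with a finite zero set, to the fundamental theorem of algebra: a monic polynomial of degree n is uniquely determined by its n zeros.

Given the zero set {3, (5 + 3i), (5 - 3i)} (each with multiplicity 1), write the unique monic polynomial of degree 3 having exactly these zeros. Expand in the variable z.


The polynomial is p(z) = ∏_{α ∈ S} (z − α), where S = {3, (5 + 3i), (5 - 3i)}.
Expanding the product yields: p(z) = z^3 -13·z^2 + 64·z -102.
Note conjugate pairs combine to real quadratics: (z − (5+3i))(z − (5−3i)) = z² − 10z + 34.
The resulting polynomial has degree 3 and real coefficients as required.

p(z) = z^3 -13·z^2 + 64·z -102.


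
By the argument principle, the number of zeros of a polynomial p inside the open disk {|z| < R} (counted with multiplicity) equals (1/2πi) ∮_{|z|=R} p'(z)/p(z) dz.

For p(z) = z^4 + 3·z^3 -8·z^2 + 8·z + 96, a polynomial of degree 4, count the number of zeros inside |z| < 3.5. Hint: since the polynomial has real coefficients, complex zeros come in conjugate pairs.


The zeros of p are: -3, -4, (2 + 2i), (2 - 2i).
Their magnitudes are: 3, 4, 2.828, 2.828.
Zeros with |z| < R = 3.5: -3, (2 + 2i), (2 - 2i).
Count = 3.
By the argument principle, (1/2πi) ∮_{|z|=R} p'(z)/p(z) dz equals exactly this count.

Number of zeros inside |z| < 3.5: 3.


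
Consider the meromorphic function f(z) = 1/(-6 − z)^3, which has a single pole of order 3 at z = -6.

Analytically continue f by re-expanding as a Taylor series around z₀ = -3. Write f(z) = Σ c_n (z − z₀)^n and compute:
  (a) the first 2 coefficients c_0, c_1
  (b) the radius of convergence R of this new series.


Let w = z − z₀, so z = z₀ + w.
Then -6 − z = -6 − (z₀ + w) = (-6 − z₀) − w = -3 − w.
f(z) = 1/(-3 − w)^3 = (1/(-3)^3) · (1 − w/(-3))^{−3}.
By the binomial series (1−u)^{−3} = Σ_{n≥0} C(n+2, 2) u^n for |u|<1, with u = w/(-3):
  c_n = C(n+2, 2) / (-3)^(n+3).
  c_0 = 1/(-3)^3 = -1/27.
  c_1 = 3/(-3)^4 = 1/27.
The series is valid for |w/d| < 1, i.e. |z − z₀| < |d|.
Radius of convergence: R = |-6 − z₀| = |-3| = 3 (distance from z₀ to the singularity z = -6).

c_0 = -1/27, c_1 = 1/27; R = 3.


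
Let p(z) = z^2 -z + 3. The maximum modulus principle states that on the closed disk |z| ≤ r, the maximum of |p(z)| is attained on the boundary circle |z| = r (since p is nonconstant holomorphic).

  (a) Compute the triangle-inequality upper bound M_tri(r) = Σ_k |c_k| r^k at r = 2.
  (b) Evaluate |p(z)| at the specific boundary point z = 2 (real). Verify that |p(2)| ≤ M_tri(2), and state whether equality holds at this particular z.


Coefficients: c_0 = 3, c_1 = -1, c_2 = 1. Radius r = 2.
Part (a). Triangle bound: M_tri(r) = Σ_k |c_k| r^k
  = |3|·2^0 + |-1|·2^1 + |1|·2^2
  = 3 + 2 + 4 = 9.
This bounds M(r) := max_{|z|=r} |p(z)| from above; equality holds iff all terms c_k z^k can be made to align in phase at a single z on |z|=r.
Part (b). At z = 2 (real, on the circle |z| = r):
  p(2) = (3)·2^0 + (-1)·2^1 + (1)·2^2 = 5.
  |p(2)| = 5.
Check: |p(2)| = 5 ≤ 9 = M_tri(2). ✓ Equality does not hold at z = 2 (the coefficients have mixed signs, so the terms do not all align in phase there).

M_tri(2) = 9; |p(2)| = 5; equality at z=2: no.


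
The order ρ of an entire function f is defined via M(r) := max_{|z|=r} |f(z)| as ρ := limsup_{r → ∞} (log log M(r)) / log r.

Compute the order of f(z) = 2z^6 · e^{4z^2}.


M(r) = max_{|z|=r} |2|·|z|^6·|e^{4z^2}| = 2·r^6 · e^{4r^2} (the factors attain their maxima compatibly on |z|=r). Then log M(r) = log 2 + 6·log r + 4r^2, dominated by the last term, so log log M(r) ~ 2·log r. The polynomial factor 2z^6 contributes only a log r term and does not affect the order. ρ = 2.
Therefore ρ = 2.

Order ρ = 2.


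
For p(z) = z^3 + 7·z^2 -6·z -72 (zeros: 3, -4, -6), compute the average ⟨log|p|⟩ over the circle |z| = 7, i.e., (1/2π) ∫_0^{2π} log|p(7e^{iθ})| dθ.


Zeros: -6, -4, 3; r = 7.
Inside |z| < r: -6, -4, 3. Outside (|z| ≥ r): ∅.
p(0) = -72, so log|p(0)| = log(72) = 4.2767.
Apply Jensen: I(r) = log|p(0)| + Σ_k log(r/|z_k|), summed over zeros inside |z| < r.
  log(r/|z_k|) for z_k = 3: log(7/3) = 0.8473
  log(r/|z_k|) for z_k = -4: log(7/4) = 0.5596
  log(r/|z_k|) for z_k = -6: log(7/6) = 0.1542
Sum over inside zeros: 1.5611.
I(r) = log|p(0)| + (inside sum) = 4.2767 + 1.5611 = 5.8377.
Closed form (all zeros inside, monic): I(r) = n·log(r) = 3·log(7) = 5.8377. ✓

I(r) ≈ 5.8377.


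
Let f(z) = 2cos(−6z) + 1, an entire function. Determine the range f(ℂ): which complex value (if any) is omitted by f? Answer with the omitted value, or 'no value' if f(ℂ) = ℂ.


Little Picard bounds the complement of f(ℂ) to at most one point.
cos is entire and surjective onto ℂ: for every w ∈ ℂ, cos(ζ) = w has a solution ζ ∈ ℂ (e.g., via the complex inverse arccos). With ζ = −6z this gives z = ζ/(-6). Then 2·cos(−6z) takes every value in 2·ℂ = ℂ, and adding 1 is a bijection of ℂ. So f is surjective and omits no value. (Note: only on the real line is cos bounded by [−1, 1].)

Omitted value: no value.


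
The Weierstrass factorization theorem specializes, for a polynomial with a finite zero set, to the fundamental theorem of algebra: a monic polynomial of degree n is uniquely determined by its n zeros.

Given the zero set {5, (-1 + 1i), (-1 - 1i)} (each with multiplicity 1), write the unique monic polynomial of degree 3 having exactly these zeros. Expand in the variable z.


The polynomial is p(z) = ∏_{α ∈ S} (z − α), where S = {5, (-1 + 1i), (-1 - 1i)}.
Expanding the product yields: p(z) = z^3 -3·z^2 -8·z -10.
Note conjugate pairs combine to real quadratics: (z − (-1+1i))(z − (-1−1i)) = z² + 2z + 2.
The resulting polynomial has degree 3 and real coefficients as required.

p(z) = z^3 -3·z^2 -8·z -10.


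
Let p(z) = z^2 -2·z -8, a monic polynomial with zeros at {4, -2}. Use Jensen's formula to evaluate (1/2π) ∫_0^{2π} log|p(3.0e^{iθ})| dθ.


Zeros: -2, 4; r = 3.0.
Inside |z| < r: -2. Outside (|z| ≥ r): 4.
p(0) = -8, so log|p(0)| = log(8) = 2.0794.
Apply Jensen: I(r) = log|p(0)| + Σ_k log(r/|z_k|), summed over zeros inside |z| < r.
  log(r/|z_k|) for z_k = -2: log(3.0/2) = 0.4055
  Outside zeros (4) contribute nothing to the Jensen sum.
Sum over inside zeros: 0.4055.
I(r) = log|p(0)| + (inside sum) = 2.0794 + 0.4055 = 2.4849.
Note: since some zeros are outside |z| ≤ r, the simplified n·log(r) form does NOT apply — only the inside zeros contribute.

I(r) ≈ 2.4849.


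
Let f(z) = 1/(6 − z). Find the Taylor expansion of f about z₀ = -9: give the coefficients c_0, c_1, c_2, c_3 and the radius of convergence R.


Let w = z − z₀, so z = z₀ + w.
Then 6 − z = 6 − (z₀ + w) = (6 − z₀) − w = 15 − w.
f(z) = 1/(15 − w) = (1/(15)) · 1/(1 − w/(15)) = Σ_{n≥0} w^n / (15)^(n+1).
So c_n = 1/(15)^(n+1):
  c_0 = 1/(15)^1 = 1/15.
  c_1 = 1/(15)^2 = 1/225.
  c_2 = 1/(15)^3 = 1/3375.
  c_3 = 1/(15)^4 = 1/50625.
The series is valid for |w/d| < 1, i.e. |z − z₀| < |d|.
Radius of convergence: R = |6 − z₀| = |15| = 15 (distance from z₀ to the singularity z = 6).

c_0 = 1/15, c_1 = 1/225, c_2 = 1/3375, c_3 = 1/50625; R = 15.


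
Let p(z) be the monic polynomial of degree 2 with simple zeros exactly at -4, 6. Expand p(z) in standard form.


The polynomial is p(z) = ∏_{α ∈ S} (z − α), where S = {-4, 6}.
Expanding the product yields: p(z) = z^2 -2·z -24.
The resulting polynomial has degree 2 and real coefficients as required.

p(z) = z^2 -2·z -24.


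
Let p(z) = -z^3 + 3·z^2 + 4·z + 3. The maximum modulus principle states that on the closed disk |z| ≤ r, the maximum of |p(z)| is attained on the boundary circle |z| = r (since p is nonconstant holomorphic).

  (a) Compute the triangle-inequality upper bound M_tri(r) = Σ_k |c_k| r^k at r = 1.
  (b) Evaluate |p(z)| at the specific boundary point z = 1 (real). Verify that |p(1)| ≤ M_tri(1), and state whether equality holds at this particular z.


Coefficients: c_0 = 3, c_1 = 4, c_2 = 3, c_3 = -1. Radius r = 1.
Part (a). Triangle bound: M_tri(r) = Σ_k |c_k| r^k
  = |3|·1^0 + |4|·1^1 + |3|·1^2 + |-1|·1^3
  = 3 + 4 + 3 + 1 = 11.
This bounds M(r) := max_{|z|=r} |p(z)| from above; equality holds iff all terms c_k z^k can be made to align in phase at a single z on |z|=r.
Part (b). At z = 1 (real, on the circle |z| = r):
  p(1) = (3)·1^0 + (4)·1^1 + (3)·1^2 + (-1)·1^3 = 9.
  |p(1)| = 9.
Check: |p(1)| = 9 ≤ 11 = M_tri(1). ✓ Equality does not hold at z = 1 (the coefficients have mixed signs, so the terms do not all align in phase there).

M_tri(1) = 11; |p(1)| = 9; equality at z=1: no.


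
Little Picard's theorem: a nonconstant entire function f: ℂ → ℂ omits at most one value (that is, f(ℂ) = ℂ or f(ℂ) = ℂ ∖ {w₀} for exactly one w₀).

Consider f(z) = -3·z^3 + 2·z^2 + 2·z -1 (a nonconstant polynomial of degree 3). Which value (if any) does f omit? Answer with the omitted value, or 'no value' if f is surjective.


Little Picard bounds the complement of f(ℂ) to at most one point.
For every w ∈ ℂ, the equation p(z) − w = 0 is a nonconstant polynomial in z and hence has at least one root by the fundamental theorem of algebra. So p is surjective onto ℂ, omitting no value.

Omitted value: no value.


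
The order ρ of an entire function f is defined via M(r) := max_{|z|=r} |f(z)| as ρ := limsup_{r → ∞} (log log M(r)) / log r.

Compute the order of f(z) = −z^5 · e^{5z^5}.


M(r) = max_{|z|=r} |-1|·|z|^5·|e^{5z^5}| = 1·r^5 · e^{5r^5} (the factors attain their maxima compatibly on |z|=r). Then log M(r) = log 1 + 5·log r + 5r^5, dominated by the last term, so log log M(r) ~ 5·log r. The polynomial factor -1z^5 contributes only a log r term and does not affect the order. ρ = 5.
Therefore ρ = 5.

Order ρ = 5.


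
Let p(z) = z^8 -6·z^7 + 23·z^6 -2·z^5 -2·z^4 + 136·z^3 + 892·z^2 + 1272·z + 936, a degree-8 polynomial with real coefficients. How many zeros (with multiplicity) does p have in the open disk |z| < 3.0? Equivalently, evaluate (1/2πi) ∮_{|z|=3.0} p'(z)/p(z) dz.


The zeros of p are: (-1 + 1i), (-1 - 1i), (2 + 3i), (2 - 3i), (3 + 3i), (3 - 3i), (-1 + 1i), (-1 - 1i).
Their magnitudes are: 1.414, 1.414, 3.606, 3.606, 4.243, 4.243, 1.414, 1.414.
Zeros with |z| < R = 3.0: (-1 + 1i), (-1 - 1i), (-1 + 1i), (-1 - 1i).
Count = 4.
By the argument principle, (1/2πi) ∮_{|z|=R} p'(z)/p(z) dz equals exactly this count.

Number of zeros inside |z| < 3.0: 4.


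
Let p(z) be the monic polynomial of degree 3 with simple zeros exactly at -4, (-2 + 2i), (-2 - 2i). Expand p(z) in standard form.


The polynomial is p(z) = ∏_{α ∈ S} (z − α), where S = {-4, (-2 + 2i), (-2 - 2i)}.
Expanding the product yields: p(z) = z^3 + 8·z^2 + 24·z + 32.
Note conjugate pairs combine to real quadratics: (z − (-2+2i))(z − (-2−2i)) = z² + 4z + 8.
The resulting polynomial has degree 3 and real coefficients as required.

p(z) = z^3 + 8·z^2 + 24·z + 32.


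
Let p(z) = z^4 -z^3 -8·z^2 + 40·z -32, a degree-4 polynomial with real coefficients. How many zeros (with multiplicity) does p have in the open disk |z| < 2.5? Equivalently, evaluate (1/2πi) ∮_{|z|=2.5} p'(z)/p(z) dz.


The zeros of p are: (2 + 2i), (2 - 2i), 1, -4.
Their magnitudes are: 2.828, 2.828, 1, 4.
Zeros with |z| < R = 2.5: 1.
Count = 1.
By the argument principle, (1/2πi) ∮_{|z|=R} p'(z)/p(z) dz equals exactly this count.

Number of zeros inside |z| < 2.5: 1.


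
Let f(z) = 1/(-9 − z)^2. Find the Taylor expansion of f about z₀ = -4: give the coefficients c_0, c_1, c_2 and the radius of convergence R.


Let w = z − z₀, so z = z₀ + w.
Then -9 − z = -9 − (z₀ + w) = (-9 − z₀) − w = -5 − w.
f(z) = 1/(-5 − w)^2 = (1/(-5)^2) · (1 − w/(-5))^{−2}.
By the binomial series (1−u)^{−2} = Σ_{n≥0} C(n+1, 1) u^n for |u|<1, with u = w/(-5):
  c_n = C(n+1, 1) / (-5)^(n+2).
  c_0 = 1/(-5)^2 = 1/25.
  c_1 = 2/(-5)^3 = -2/125.
  c_2 = 3/(-5)^4 = 3/625.
The series is valid for |w/d| < 1, i.e. |z − z₀| < |d|.
Radius of convergence: R = |-9 − z₀| = |-5| = 5 (distance from z₀ to the singularity z = -9).

c_0 = 1/25, c_1 = -2/125, c_2 = 3/625; R = 5.


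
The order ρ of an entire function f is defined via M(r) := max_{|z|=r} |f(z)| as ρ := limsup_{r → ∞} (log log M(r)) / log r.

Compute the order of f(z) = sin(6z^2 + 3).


Write sin(w) = (e^{iw} ± e^{−iw})/(2 or 2i), so |sin(w)| ≤ e^{|w|}. With w = 6z^2 + 3, |w| ≤ 6r^2 + 3 on |z|=r, giving M(r) ≤ e^{6r^2 + 3} and ρ ≤ 2. For the lower bound, choose z on |z|=r with 6z^2 purely imaginary of modulus 6r^2; then |sin(6z^2 + 3)| grows like e^{6r^2}/2, so ρ ≥ 2. Hence ρ = 2.
Therefore ρ = 2.

Order ρ = 2.


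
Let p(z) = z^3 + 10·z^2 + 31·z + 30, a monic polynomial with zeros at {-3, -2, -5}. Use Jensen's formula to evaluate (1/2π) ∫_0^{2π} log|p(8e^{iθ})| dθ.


Zeros: -5, -3, -2; r = 8.
Inside |z| < r: -5, -3, -2. Outside (|z| ≥ r): ∅.
p(0) = 30, so log|p(0)| = log(30) = 3.4012.
Apply Jensen: I(r) = log|p(0)| + Σ_k log(r/|z_k|), summed over zeros inside |z| < r.
  log(r/|z_k|) for z_k = -3: log(8/3) = 0.9808
  log(r/|z_k|) for z_k = -2: log(8/2) = 1.3863
  log(r/|z_k|) for z_k = -5: log(8/5) = 0.4700
Sum over inside zeros: 2.8371.
I(r) = log|p(0)| + (inside sum) = 3.4012 + 2.8371 = 6.2383.
Closed form (all zeros inside, monic): I(r) = n·log(r) = 3·log(8) = 6.2383. ✓

I(r) ≈ 6.2383.


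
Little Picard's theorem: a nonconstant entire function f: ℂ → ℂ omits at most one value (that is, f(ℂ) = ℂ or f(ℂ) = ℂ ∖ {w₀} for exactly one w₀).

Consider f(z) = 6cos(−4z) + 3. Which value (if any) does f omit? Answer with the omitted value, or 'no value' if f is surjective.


Little Picard bounds the complement of f(ℂ) to at most one point.
cos is entire and surjective onto ℂ: for every w ∈ ℂ, cos(ζ) = w has a solution ζ ∈ ℂ (e.g., via the complex inverse arccos). With ζ = −4z this gives z = ζ/(-4). Then 6·cos(−4z) takes every value in 6·ℂ = ℂ, and adding 3 is a bijection of ℂ. So f is surjective and omits no value. (Note: only on the real line is cos bounded by [−1, 1].)

Omitted value: no value.


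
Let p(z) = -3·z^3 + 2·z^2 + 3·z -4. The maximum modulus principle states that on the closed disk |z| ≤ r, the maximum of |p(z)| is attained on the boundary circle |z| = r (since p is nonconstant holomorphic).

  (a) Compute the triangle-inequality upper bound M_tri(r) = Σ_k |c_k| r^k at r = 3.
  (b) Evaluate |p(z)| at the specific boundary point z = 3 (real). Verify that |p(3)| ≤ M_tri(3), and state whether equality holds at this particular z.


Coefficients: c_0 = -4, c_1 = 3, c_2 = 2, c_3 = -3. Radius r = 3.
Part (a). Triangle bound: M_tri(r) = Σ_k |c_k| r^k
  = |-4|·3^0 + |3|·3^1 + |2|·3^2 + |-3|·3^3
  = 4 + 9 + 18 + 81 = 112.
This bounds M(r) := max_{|z|=r} |p(z)| from above; equality holds iff all terms c_k z^k can be made to align in phase at a single z on |z|=r.
Part (b). At z = 3 (real, on the circle |z| = r):
  p(3) = (-4)·3^0 + (3)·3^1 + (2)·3^2 + (-3)·3^3 = -58.
  |p(3)| = 58.
Check: |p(3)| = 58 ≤ 112 = M_tri(3). ✓ Equality does not hold at z = 3 (the coefficients have mixed signs, so the terms do not all align in phase there).

M_tri(3) = 112; |p(3)| = 58; equality at z=3: no.


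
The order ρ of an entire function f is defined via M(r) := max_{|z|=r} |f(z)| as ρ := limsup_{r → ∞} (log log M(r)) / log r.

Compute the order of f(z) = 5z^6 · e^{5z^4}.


M(r) = max_{|z|=r} |5|·|z|^6·|e^{5z^4}| = 5·r^6 · e^{5r^4} (the factors attain their maxima compatibly on |z|=r). Then log M(r) = log 5 + 6·log r + 5r^4, dominated by the last term, so log log M(r) ~ 4·log r. The polynomial factor 5z^6 contributes only a log r term and does not affect the order. ρ = 4.
Therefore ρ = 4.

Order ρ = 4.


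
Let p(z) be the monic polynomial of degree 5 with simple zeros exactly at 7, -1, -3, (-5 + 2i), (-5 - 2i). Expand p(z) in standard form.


The polynomial is p(z) = ∏_{α ∈ S} (z − α), where S = {7, -1, -3, (-5 + 2i), (-5 - 2i)}.
Expanding the product yields: p(z) = z^5 + 7·z^4 -26·z^3 -358·z^2 -935·z -609.
Note conjugate pairs combine to real quadratics: (z − (-5+2i))(z − (-5−2i)) = z² + 10z + 29.
The resulting polynomial has degree 5 and real coefficients as required.

p(z) = z^5 + 7·z^4 -26·z^3 -358·z^2 -935·z -609.


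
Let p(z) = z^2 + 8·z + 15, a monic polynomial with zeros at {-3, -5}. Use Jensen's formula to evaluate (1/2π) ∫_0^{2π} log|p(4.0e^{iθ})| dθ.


Zeros: -5, -3; r = 4.0.
Inside |z| < r: -3. Outside (|z| ≥ r): -5.
p(0) = 15, so log|p(0)| = log(15) = 2.7081.
Apply Jensen: I(r) = log|p(0)| + Σ_k log(r/|z_k|), summed over zeros inside |z| < r.
  log(r/|z_k|) for z_k = -3: log(4.0/3) = 0.2877
  Outside zeros (-5) contribute nothing to the Jensen sum.
Sum over inside zeros: 0.2877.
I(r) = log|p(0)| + (inside sum) = 2.7081 + 0.2877 = 2.9957.
Note: since some zeros are outside |z| ≤ r, the simplified n·log(r) form does NOT apply — only the inside zeros contribute.

I(r) ≈ 2.9957.


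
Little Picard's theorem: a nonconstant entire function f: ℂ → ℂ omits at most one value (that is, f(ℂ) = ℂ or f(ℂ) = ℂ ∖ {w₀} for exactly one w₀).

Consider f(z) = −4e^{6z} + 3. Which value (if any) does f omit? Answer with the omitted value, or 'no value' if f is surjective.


Little Picard bounds the complement of f(ℂ) to at most one point.
e^{6z} is never zero on ℂ, so -4·e^{6z} takes every value in ℂ ∖ {0}. Adding 3 shifts the range to ℂ ∖ {3}. Thus f omits exactly the value 3.

Omitted value: 3.


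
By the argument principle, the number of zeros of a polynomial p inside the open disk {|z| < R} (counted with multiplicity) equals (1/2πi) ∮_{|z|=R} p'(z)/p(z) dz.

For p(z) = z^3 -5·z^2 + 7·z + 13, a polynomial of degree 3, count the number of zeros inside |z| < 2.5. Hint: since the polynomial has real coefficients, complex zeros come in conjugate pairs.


The zeros of p are: -1, (3 + 2i), (3 - 2i).
Their magnitudes are: 1, 3.606, 3.606.
Zeros with |z| < R = 2.5: -1.
Count = 1.
By the argument principle, (1/2πi) ∮_{|z|=R} p'(z)/p(z) dz equals exactly this count.

Number of zeros inside |z| < 2.5: 1.


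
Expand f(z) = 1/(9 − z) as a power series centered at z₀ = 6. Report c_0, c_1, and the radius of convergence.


Let w = z − z₀, so z = z₀ + w.
Then 9 − z = 9 − (z₀ + w) = (9 − z₀) − w = 3 − w.
f(z) = 1/(3 − w) = (1/(3)) · 1/(1 − w/(3)) = Σ_{n≥0} w^n / (3)^(n+1).
So c_n = 1/(3)^(n+1):
  c_0 = 1/(3)^1 = 1/3.
  c_1 = 1/(3)^2 = 1/9.
The series is valid for |w/d| < 1, i.e. |z − z₀| < |d|.
Radius of convergence: R = |9 − z₀| = |3| = 3 (distance from z₀ to the singularity z = 9).

c_0 = 1/3, c_1 = 1/9; R = 3.


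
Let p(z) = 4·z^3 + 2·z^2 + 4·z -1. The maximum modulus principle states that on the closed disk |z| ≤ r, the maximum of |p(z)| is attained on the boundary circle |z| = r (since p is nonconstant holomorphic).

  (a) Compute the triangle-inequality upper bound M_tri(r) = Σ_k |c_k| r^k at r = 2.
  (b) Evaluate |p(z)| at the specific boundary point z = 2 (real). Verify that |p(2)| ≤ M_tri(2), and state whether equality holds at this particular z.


Coefficients: c_0 = -1, c_1 = 4, c_2 = 2, c_3 = 4. Radius r = 2.
Part (a). Triangle bound: M_tri(r) = Σ_k |c_k| r^k
  = |-1|·2^0 + |4|·2^1 + |2|·2^2 + |4|·2^3
  = 1 + 8 + 8 + 32 = 49.
This bounds M(r) := max_{|z|=r} |p(z)| from above; equality holds iff all terms c_k z^k can be made to align in phase at a single z on |z|=r.
Part (b). At z = 2 (real, on the circle |z| = r):
  p(2) = (-1)·2^0 + (4)·2^1 + (2)·2^2 + (4)·2^3 = 47.
  |p(2)| = 47.
Check: |p(2)| = 47 ≤ 49 = M_tri(2). ✓ Equality does not hold at z = 2 (the coefficients have mixed signs, so the terms do not all align in phase there).

M_tri(2) = 49; |p(2)| = 47; equality at z=2: no.


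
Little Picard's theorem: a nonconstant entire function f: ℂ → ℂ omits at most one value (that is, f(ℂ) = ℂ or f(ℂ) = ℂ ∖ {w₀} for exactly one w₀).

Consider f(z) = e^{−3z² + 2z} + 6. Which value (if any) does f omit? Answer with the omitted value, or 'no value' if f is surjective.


Little Picard bounds the complement of f(ℂ) to at most one point.
The exponent g(z) = −3z² + 2z is a nonconstant polynomial, hence surjective onto ℂ. So e^{g(z)} takes every value in {e^w : w ∈ ℂ} = ℂ ∖ {0}. Adding 6 shifts the range to ℂ ∖ {6}. f omits exactly 6.

Omitted value: 6.


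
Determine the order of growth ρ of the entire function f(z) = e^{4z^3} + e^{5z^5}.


Each summand is entire of order 3 and 5 respectively (as in the single-exponential case). The order of a sum is at most the max of the orders, so ρ ≤ 5. For the lower bound: on |z|=r choose arg z so that 5z^5 is real positive; then |e^{5z^5}| = e^{5r^5} while |e^{4z^3}| ≤ e^{4r^3} = o(e^{5r^5}). So |f| ≥ e^{5r^5}(1 − o(1)) and ρ ≥ 5. Hence ρ = max(3, 5) = 5.
Therefore ρ = 5.

Order ρ = 5.


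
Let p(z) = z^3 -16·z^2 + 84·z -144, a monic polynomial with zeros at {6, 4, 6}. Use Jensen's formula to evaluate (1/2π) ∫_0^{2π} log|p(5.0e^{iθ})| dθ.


Zeros: 4, 6, 6; r = 5.0.
Inside |z| < r: 4. Outside (|z| ≥ r): 6, 6.
p(0) = -144, so log|p(0)| = log(144) = 4.9698.
Apply Jensen: I(r) = log|p(0)| + Σ_k log(r/|z_k|), summed over zeros inside |z| < r.
  log(r/|z_k|) for z_k = 4: log(5.0/4) = 0.2231
  Outside zeros (6, 6) contribute nothing to the Jensen sum.
Sum over inside zeros: 0.2231.
I(r) = log|p(0)| + (inside sum) = 4.9698 + 0.2231 = 5.1930.
Note: since some zeros are outside |z| ≤ r, the simplified n·log(r) form does NOT apply — only the inside zeros contribute.

I(r) ≈ 5.1930.


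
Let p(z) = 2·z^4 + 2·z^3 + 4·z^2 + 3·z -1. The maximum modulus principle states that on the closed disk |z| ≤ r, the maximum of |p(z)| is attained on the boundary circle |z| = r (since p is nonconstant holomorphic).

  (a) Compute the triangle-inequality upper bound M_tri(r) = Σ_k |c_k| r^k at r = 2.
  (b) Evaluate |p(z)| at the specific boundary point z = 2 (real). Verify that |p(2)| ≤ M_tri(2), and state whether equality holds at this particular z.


Coefficients: c_0 = -1, c_1 = 3, c_2 = 4, c_3 = 2, c_4 = 2. Radius r = 2.
Part (a). Triangle bound: M_tri(r) = Σ_k |c_k| r^k
  = |-1|·2^0 + |3|·2^1 + |4|·2^2 + |2|·2^3 + |2|·2^4
  = 1 + 6 + 16 + 16 + 32 = 71.
This bounds M(r) := max_{|z|=r} |p(z)| from above; equality holds iff all terms c_k z^k can be made to align in phase at a single z on |z|=r.
Part (b). At z = 2 (real, on the circle |z| = r):
  p(2) = (-1)·2^0 + (3)·2^1 + (4)·2^2 + (2)·2^3 + (2)·2^4 = 69.
  |p(2)| = 69.
Check: |p(2)| = 69 ≤ 71 = M_tri(2). ✓ Equality does not hold at z = 2 (the coefficients have mixed signs, so the terms do not all align in phase there).

M_tri(2) = 71; |p(2)| = 69; equality at z=2: no.


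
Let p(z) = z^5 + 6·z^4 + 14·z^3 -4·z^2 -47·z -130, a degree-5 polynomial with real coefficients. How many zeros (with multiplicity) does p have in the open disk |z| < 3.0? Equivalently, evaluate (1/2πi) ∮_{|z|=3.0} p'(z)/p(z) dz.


The zeros of p are: (-1 + 2i), (-1 - 2i), (-3 + 2i), (-3 - 2i), 2.
Their magnitudes are: 2.236, 2.236, 3.606, 3.606, 2.
Zeros with |z| < R = 3.0: (-1 + 2i), (-1 - 2i), 2.
Count = 3.
By the argument principle, (1/2πi) ∮_{|z|=R} p'(z)/p(z) dz equals exactly this count.

Number of zeros inside |z| < 3.0: 3.


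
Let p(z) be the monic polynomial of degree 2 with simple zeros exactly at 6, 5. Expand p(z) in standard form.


The polynomial is p(z) = ∏_{α ∈ S} (z − α), where S = {6, 5}.
Expanding the product yields: p(z) = z^2 -11·z + 30.
The resulting polynomial has degree 2 and real coefficients as required.

p(z) = z^2 -11·z + 30.


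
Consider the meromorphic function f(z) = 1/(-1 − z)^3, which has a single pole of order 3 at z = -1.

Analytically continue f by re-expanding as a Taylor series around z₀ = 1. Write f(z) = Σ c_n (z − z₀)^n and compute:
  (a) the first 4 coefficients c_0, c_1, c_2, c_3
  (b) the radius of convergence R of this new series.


Let w = z − z₀, so z = z₀ + w.
Then -1 − z = -1 − (z₀ + w) = (-1 − z₀) − w = -2 − w.
f(z) = 1/(-2 − w)^3 = (1/(-2)^3) · (1 − w/(-2))^{−3}.
By the binomial series (1−u)^{−3} = Σ_{n≥0} C(n+2, 2) u^n for |u|<1, with u = w/(-2):
  c_n = C(n+2, 2) / (-2)^(n+3).
  c_0 = 1/(-2)^3 = -1/8.
  c_1 = 3/(-2)^4 = 3/16.
  c_2 = 6/(-2)^5 = -3/16.
  c_3 = 10/(-2)^6 = 5/32.
The series is valid for |w/d| < 1, i.e. |z − z₀| < |d|.
Radius of convergence: R = |-1 − z₀| = |-2| = 2 (distance from z₀ to the singularity z = -1).

c_0 = -1/8, c_1 = 3/16, c_2 = -3/16, c_3 = 5/32; R = 2.


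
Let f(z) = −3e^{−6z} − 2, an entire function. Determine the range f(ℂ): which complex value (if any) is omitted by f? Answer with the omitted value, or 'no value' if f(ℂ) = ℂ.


Little Picard bounds the complement of f(ℂ) to at most one point.
e^{−6z} is never zero on ℂ, so -3·e^{−6z} takes every value in ℂ ∖ {0}. Adding -2 shifts the range to ℂ ∖ {-2}. Thus f omits exactly the value -2.

Omitted value: -2.


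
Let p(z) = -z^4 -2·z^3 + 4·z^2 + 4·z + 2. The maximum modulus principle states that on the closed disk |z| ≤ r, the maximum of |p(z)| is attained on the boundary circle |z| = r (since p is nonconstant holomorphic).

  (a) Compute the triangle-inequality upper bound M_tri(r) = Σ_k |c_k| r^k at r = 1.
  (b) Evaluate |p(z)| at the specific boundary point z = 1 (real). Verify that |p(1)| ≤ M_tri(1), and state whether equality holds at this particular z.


Coefficients: c_0 = 2, c_1 = 4, c_2 = 4, c_3 = -2, c_4 = -1. Radius r = 1.
Part (a). Triangle bound: M_tri(r) = Σ_k |c_k| r^k
  = |2|·1^0 + |4|·1^1 + |4|·1^2 + |-2|·1^3 + |-1|·1^4
  = 2 + 4 + 4 + 2 + 1 = 13.
This bounds M(r) := max_{|z|=r} |p(z)| from above; equality holds iff all terms c_k z^k can be made to align in phase at a single z on |z|=r.
Part (b). At z = 1 (real, on the circle |z| = r):
  p(1) = (2)·1^0 + (4)·1^1 + (4)·1^2 + (-2)·1^3 + (-1)·1^4 = 7.
  |p(1)| = 7.
Check: |p(1)| = 7 ≤ 13 = M_tri(1). ✓ Equality does not hold at z = 1 (the coefficients have mixed signs, so the terms do not all align in phase there).

M_tri(1) = 13; |p(1)| = 7; equality at z=1: no.


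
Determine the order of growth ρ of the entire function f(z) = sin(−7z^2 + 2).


Write sin(w) = (e^{iw} ± e^{−iw})/(2 or 2i), so |sin(w)| ≤ e^{|w|}. With w = −7z^2 + 2, |w| ≤ 7r^2 + 2 on |z|=r, giving M(r) ≤ e^{7r^2 + 2} and ρ ≤ 2. For the lower bound, choose z on |z|=r with -7z^2 purely imaginary of modulus 7r^2; then |sin(−7z^2 + 2)| grows like e^{7r^2}/2, so ρ ≥ 2. Hence ρ = 2.
Therefore ρ = 2.

Order ρ = 2.


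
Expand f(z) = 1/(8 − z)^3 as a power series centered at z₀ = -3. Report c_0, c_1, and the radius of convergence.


Let w = z − z₀, so z = z₀ + w.
Then 8 − z = 8 − (z₀ + w) = (8 − z₀) − w = 11 − w.
f(z) = 1/(11 − w)^3 = (1/(11)^3) · (1 − w/(11))^{−3}.
By the binomial series (1−u)^{−3} = Σ_{n≥0} C(n+2, 2) u^n for |u|<1, with u = w/(11):
  c_n = C(n+2, 2) / (11)^(n+3).
  c_0 = 1/(11)^3 = 1/1331.
  c_1 = 3/(11)^4 = 3/14641.
The series is valid for |w/d| < 1, i.e. |z − z₀| < |d|.
Radius of convergence: R = |8 − z₀| = |11| = 11 (distance from z₀ to the singularity z = 8).

c_0 = 1/1331, c_1 = 3/14641; R = 11.


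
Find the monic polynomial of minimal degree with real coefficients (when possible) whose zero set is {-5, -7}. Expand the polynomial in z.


The polynomial is p(z) = ∏_{α ∈ S} (z − α), where S = {-5, -7}.
Expanding the product yields: p(z) = z^2 + 12·z + 35.
The resulting polynomial has degree 2 and real coefficients as required.

p(z) = z^2 + 12·z + 35.


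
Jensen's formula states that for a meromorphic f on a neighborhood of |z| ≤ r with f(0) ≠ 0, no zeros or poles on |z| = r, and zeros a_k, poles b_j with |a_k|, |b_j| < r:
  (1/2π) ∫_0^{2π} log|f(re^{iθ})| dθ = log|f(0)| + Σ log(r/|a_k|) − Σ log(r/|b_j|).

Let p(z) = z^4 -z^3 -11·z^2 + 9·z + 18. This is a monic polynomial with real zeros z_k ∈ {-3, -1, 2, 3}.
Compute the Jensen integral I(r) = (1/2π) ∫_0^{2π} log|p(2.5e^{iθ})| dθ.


Zeros: -3, -1, 2, 3; r = 2.5.
Inside |z| < r: -1, 2. Outside (|z| ≥ r): -3, 3.
p(0) = 18, so log|p(0)| = log(18) = 2.8904.
Apply Jensen: I(r) = log|p(0)| + Σ_k log(r/|z_k|), summed over zeros inside |z| < r.
  log(r/|z_k|) for z_k = -1: log(2.5/1) = 0.9163
  log(r/|z_k|) for z_k = 2: log(2.5/2) = 0.2231
  Outside zeros (-3, 3) contribute nothing to the Jensen sum.
Sum over inside zeros: 1.1394.
I(r) = log|p(0)| + (inside sum) = 2.8904 + 1.1394 = 4.0298.
Note: since some zeros are outside |z| ≤ r, the simplified n·log(r) form does NOT apply — only the inside zeros contribute.

I(r) ≈ 4.0298.


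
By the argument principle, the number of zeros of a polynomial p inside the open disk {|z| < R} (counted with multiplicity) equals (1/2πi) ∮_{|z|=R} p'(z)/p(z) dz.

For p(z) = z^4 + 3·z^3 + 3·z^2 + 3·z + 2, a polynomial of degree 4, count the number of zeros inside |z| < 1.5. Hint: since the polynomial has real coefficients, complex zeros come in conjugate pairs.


The zeros of p are: (0 + 1i), (0 - 1i), -1, -2.
Their magnitudes are: 1, 1, 1, 2.
Zeros with |z| < R = 1.5: (0 + 1i), (0 - 1i), -1.
Count = 3.
By the argument principle, (1/2πi) ∮_{|z|=R} p'(z)/p(z) dz equals exactly this count.

Number of zeros inside |z| < 1.5: 3.


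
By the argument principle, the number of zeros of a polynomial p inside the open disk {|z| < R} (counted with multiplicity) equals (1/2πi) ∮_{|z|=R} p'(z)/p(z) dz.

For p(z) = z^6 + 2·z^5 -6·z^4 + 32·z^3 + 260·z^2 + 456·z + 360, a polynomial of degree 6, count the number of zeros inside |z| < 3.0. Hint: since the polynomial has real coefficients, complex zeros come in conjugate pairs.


The zeros of p are: (3 + 3i), (3 - 3i), (-1 + 1i), (-1 - 1i), (-3 + 1i), (-3 - 1i).
Their magnitudes are: 4.243, 4.243, 1.414, 1.414, 3.162, 3.162.
Zeros with |z| < R = 3.0: (-1 + 1i), (-1 - 1i).
Count = 2.
By the argument principle, (1/2πi) ∮_{|z|=R} p'(z)/p(z) dz equals exactly this count.

Number of zeros inside |z| < 3.0: 2.


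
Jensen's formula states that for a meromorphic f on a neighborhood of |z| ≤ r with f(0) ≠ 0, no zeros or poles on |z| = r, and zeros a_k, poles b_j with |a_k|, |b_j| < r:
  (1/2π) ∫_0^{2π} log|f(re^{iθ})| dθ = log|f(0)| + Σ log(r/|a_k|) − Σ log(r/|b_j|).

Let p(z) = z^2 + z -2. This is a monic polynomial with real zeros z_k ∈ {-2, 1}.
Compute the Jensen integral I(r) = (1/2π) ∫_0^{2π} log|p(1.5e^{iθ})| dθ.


Zeros: -2, 1; r = 1.5.
Inside |z| < r: 1. Outside (|z| ≥ r): -2.
p(0) = -2, so log|p(0)| = log(2) = 0.6931.
Apply Jensen: I(r) = log|p(0)| + Σ_k log(r/|z_k|), summed over zeros inside |z| < r.
  log(r/|z_k|) for z_k = 1: log(1.5/1) = 0.4055
  Outside zeros (-2) contribute nothing to the Jensen sum.
Sum over inside zeros: 0.4055.
I(r) = log|p(0)| + (inside sum) = 0.6931 + 0.4055 = 1.0986.
Note: since some zeros are outside |z| ≤ r, the simplified n·log(r) form does NOT apply — only the inside zeros contribute.

I(r) ≈ 1.0986.


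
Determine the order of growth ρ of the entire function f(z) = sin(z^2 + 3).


Write sin(w) = (e^{iw} ± e^{−iw})/(2 or 2i), so |sin(w)| ≤ e^{|w|}. With w = z^2 + 3, |w| ≤ 1r^2 + 3 on |z|=r, giving M(r) ≤ e^{1r^2 + 3} and ρ ≤ 2. For the lower bound, choose z on |z|=r with 1z^2 purely imaginary of modulus 1r^2; then |sin(z^2 + 3)| grows like e^{1r^2}/2, so ρ ≥ 2. Hence ρ = 2.
Therefore ρ = 2.

Order ρ = 2.


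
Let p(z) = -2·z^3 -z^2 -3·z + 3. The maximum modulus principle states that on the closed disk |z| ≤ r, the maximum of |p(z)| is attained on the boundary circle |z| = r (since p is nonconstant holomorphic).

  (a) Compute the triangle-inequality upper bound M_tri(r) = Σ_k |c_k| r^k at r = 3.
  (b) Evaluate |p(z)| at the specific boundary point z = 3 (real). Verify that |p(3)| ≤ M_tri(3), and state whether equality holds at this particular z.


Coefficients: c_0 = 3, c_1 = -3, c_2 = -1, c_3 = -2. Radius r = 3.
Part (a). Triangle bound: M_tri(r) = Σ_k |c_k| r^k
  = |3|·3^0 + |-3|·3^1 + |-1|·3^2 + |-2|·3^3
  = 3 + 9 + 9 + 54 = 75.
This bounds M(r) := max_{|z|=r} |p(z)| from above; equality holds iff all terms c_k z^k can be made to align in phase at a single z on |z|=r.
Part (b). At z = 3 (real, on the circle |z| = r):
  p(3) = (3)·3^0 + (-3)·3^1 + (-1)·3^2 + (-2)·3^3 = -69.
  |p(3)| = 69.
Check: |p(3)| = 69 ≤ 75 = M_tri(3). ✓ Equality does not hold at z = 3 (the coefficients have mixed signs, so the terms do not all align in phase there).

M_tri(3) = 75; |p(3)| = 69; equality at z=3: no.


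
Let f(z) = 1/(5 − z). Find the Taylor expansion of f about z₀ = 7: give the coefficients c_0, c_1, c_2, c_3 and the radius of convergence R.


Let w = z − z₀, so z = z₀ + w.
Then 5 − z = 5 − (z₀ + w) = (5 − z₀) − w = -2 − w.
f(z) = 1/(-2 − w) = (1/(-2)) · 1/(1 − w/(-2)) = Σ_{n≥0} w^n / (-2)^(n+1).
So c_n = 1/(-2)^(n+1):
  c_0 = 1/(-2)^1 = -1/2.
  c_1 = 1/(-2)^2 = 1/4.
  c_2 = 1/(-2)^3 = -1/8.
  c_3 = 1/(-2)^4 = 1/16.
The series is valid for |w/d| < 1, i.e. |z − z₀| < |d|.
Radius of convergence: R = |5 − z₀| = |-2| = 2 (distance from z₀ to the singularity z = 5).

c_0 = -1/2, c_1 = 1/4, c_2 = -1/8, c_3 = 1/16; R = 2.


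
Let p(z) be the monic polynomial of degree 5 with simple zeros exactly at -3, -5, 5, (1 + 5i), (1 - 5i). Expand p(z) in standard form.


The polynomial is p(z) = ∏_{α ∈ S} (z − α), where S = {-3, -5, 5, (1 + 5i), (1 - 5i)}.
Expanding the product yields: p(z) = z^5 + z^4 -5·z^3 + 53·z^2 -500·z -1950.
Note conjugate pairs combine to real quadratics: (z − (1+5i))(z − (1−5i)) = z² − 2z + 26.
The resulting polynomial has degree 5 and real coefficients as required.

p(z) = z^5 + z^4 -5·z^3 + 53·z^2 -500·z -1950.


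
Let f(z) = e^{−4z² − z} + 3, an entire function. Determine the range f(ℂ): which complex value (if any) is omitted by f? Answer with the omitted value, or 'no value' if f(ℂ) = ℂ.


Little Picard bounds the complement of f(ℂ) to at most one point.
The exponent g(z) = −4z² − z is a nonconstant polynomial, hence surjective onto ℂ. So e^{g(z)} takes every value in {e^w : w ∈ ℂ} = ℂ ∖ {0}. Adding 3 shifts the range to ℂ ∖ {3}. f omits exactly 3.

Omitted value: 3.
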